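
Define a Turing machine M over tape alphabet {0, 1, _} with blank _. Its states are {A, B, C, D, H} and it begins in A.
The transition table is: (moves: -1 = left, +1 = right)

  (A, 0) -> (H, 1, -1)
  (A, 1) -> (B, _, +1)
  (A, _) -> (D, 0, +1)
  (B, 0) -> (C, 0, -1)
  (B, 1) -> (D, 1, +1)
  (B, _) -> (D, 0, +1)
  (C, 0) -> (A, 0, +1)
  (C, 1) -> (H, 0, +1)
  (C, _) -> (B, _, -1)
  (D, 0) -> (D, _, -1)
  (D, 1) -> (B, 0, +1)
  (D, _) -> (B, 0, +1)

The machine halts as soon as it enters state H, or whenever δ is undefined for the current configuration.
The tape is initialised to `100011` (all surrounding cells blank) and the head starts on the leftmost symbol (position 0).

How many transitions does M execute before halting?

8

A | _[1]00011   read 1 → write _, move +1, go to B
B | __[0]0011   read 0 → write 0, move -1, go to C
C | _[_]00011   read _ → write _, move -1, go to B
B | [_]_00011   read _ → write 0, move +1, go to D
D | 0[_]00011   read _ → write 0, move +1, go to B
B | 00[0]0011   read 0 → write 0, move -1, go to C
C | 0[0]00011   read 0 → write 0, move +1, go to A
A | 00[0]0011   read 0 → write 1, move -1, go to H
H | 0[0]10011
M halts after 8 transitions.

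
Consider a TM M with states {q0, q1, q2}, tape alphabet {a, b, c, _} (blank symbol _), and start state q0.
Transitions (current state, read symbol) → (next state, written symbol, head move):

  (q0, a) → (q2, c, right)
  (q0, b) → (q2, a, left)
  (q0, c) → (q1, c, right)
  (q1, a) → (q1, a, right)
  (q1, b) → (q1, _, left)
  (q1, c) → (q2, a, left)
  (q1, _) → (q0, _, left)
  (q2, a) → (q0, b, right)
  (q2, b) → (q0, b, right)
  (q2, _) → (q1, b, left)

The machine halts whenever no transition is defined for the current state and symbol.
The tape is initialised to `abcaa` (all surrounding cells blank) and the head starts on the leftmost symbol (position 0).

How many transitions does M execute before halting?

state=q0 head=0 tape=[a]bcaa__   (q0,a)→(q2,c,right)
state=q2 head=1 tape=c[b]caa__   (q2,b)→(q0,b,right)
state=q0 head=2 tape=cb[c]aa__   (q0,c)→(q1,c,right)
state=q1 head=3 tape=cbc[a]a__   (q1,a)→(q1,a,right)
state=q1 head=4 tape=cbca[a]__   (q1,a)→(q1,a,right)
state=q1 head=5 tape=cbcaa[_]_   (q1,_)→(q0,_,left)
state=q0 head=4 tape=cbca[a]__   (q0,a)→(q2,c,right)
state=q2 head=5 tape=cbcac[_]_   (q2,_)→(q1,b,left)
state=q1 head=4 tape=cbca[c]b_   (q1,c)→(q2,a,left)
state=q2 head=3 tape=cbc[a]ab_   (q2,a)→(q0,b,right)
state=q0 head=4 tape=cbcb[a]b_   (q0,a)→(q2,c,right)
state=q2 head=5 tape=cbcbc[b]_   (q2,b)→(q0,b,right)
state=q0 head=6 tape=cbcbcb[_]
M halts after 12 transitions.

12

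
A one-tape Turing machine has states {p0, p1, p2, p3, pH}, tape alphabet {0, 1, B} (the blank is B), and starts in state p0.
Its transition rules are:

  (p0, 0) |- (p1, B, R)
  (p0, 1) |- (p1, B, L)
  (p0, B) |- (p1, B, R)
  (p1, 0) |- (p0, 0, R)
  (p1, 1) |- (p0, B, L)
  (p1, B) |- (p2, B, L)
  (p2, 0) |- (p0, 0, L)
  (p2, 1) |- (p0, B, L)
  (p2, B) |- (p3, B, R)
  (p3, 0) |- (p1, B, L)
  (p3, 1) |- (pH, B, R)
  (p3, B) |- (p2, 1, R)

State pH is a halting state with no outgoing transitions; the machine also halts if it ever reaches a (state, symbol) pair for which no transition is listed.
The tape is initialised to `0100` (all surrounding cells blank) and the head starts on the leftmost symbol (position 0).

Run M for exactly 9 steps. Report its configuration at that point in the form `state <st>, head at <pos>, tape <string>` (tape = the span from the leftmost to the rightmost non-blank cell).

state p2, head at -1, tape 00

p0 | B[0]100   read 0 → write B, move R, go to p1
p1 | BB[1]00   read 1 → write B, move L, go to p0
p0 | B[B]B00   read B → write B, move R, go to p1
p1 | BB[B]00   read B → write B, move L, go to p2
p2 | B[B]B00   read B → write B, move R, go to p3
p3 | BB[B]00   read B → write 1, move R, go to p2
p2 | BB1[0]0   read 0 → write 0, move L, go to p0
p0 | BB[1]00   read 1 → write B, move L, go to p1
p1 | B[B]B00   read B → write B, move L, go to p2
p2 | [B]BB00
After 9 steps: state p2, head at -1, tape 00.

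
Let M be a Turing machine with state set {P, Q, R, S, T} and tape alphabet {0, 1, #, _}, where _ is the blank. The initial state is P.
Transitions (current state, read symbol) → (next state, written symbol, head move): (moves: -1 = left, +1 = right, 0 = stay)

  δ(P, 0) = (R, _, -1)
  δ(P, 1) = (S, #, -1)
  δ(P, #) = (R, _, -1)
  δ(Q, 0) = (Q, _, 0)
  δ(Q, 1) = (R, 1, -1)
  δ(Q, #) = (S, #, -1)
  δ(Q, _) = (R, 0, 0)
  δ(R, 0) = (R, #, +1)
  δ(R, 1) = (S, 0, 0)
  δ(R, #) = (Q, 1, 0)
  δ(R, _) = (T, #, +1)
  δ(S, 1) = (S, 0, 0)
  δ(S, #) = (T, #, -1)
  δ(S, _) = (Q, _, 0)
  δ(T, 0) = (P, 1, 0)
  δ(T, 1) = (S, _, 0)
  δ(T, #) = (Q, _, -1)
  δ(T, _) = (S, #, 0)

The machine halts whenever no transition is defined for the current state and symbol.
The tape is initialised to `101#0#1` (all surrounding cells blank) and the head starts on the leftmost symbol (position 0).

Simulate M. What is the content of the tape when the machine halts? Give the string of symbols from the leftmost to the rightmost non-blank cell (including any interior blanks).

P | __[1]01#0#1   read 1 → write #, move -1, go to S
S | _[_]#01#0#1   read _ → write _, move 0, go to Q
Q | _[_]#01#0#1   read _ → write 0, move 0, go to R
R | _[0]#01#0#1   read 0 → write #, move +1, go to R
R | _#[#]01#0#1   read # → write 1, move 0, go to Q
Q | _#[1]01#0#1   read 1 → write 1, move -1, go to R
R | _[#]101#0#1   read # → write 1, move 0, go to Q
Q | _[1]101#0#1   read 1 → write 1, move -1, go to R
R | [_]1101#0#1   read _ → write #, move +1, go to T
T | #[1]101#0#1   read 1 → write _, move 0, go to S
S | #[_]101#0#1   read _ → write _, move 0, go to Q
Q | #[_]101#0#1   read _ → write 0, move 0, go to R
R | #[0]101#0#1   read 0 → write #, move +1, go to R
R | ##[1]01#0#1   read 1 → write 0, move 0, go to S
S | ##[0]01#0#1
The non-blank tape span at halt is ##001#0#1.

##001#0#1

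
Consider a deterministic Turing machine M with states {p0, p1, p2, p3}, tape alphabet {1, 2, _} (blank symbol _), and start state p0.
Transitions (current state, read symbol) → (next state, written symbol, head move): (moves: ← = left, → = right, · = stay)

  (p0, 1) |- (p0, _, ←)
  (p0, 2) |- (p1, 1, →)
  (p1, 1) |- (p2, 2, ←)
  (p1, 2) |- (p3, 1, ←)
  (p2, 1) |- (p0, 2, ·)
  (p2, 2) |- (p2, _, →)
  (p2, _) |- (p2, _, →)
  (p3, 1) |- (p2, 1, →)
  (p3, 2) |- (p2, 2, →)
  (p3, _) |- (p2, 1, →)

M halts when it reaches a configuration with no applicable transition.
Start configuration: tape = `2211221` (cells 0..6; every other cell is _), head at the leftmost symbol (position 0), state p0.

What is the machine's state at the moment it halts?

p1

p0 | [2]211221_   read 2 → write 1, move →, go to p1
p1 | 1[2]11221_   read 2 → write 1, move ←, go to p3
p3 | [1]111221_   read 1 → write 1, move →, go to p2
p2 | 1[1]11221_   read 1 → write 2, move ·, go to p0
p0 | 1[2]11221_   read 2 → write 1, move →, go to p1
p1 | 11[1]1221_   read 1 → write 2, move ←, go to p2
p2 | 1[1]21221_   read 1 → write 2, move ·, go to p0
p0 | 1[2]21221_   read 2 → write 1, move →, go to p1
p1 | 11[2]1221_   read 2 → write 1, move ←, go to p3
p3 | 1[1]11221_   read 1 → write 1, move →, go to p2
p2 | 11[1]1221_   read 1 → write 2, move ·, go to p0
p0 | 11[2]1221_   read 2 → write 1, move →, go to p1
p1 | 111[1]221_   read 1 → write 2, move ←, go to p2
p2 | 11[1]2221_   read 1 → write 2, move ·, go to p0
p0 | 11[2]2221_   read 2 → write 1, move →, go to p1
p1 | 111[2]221_   read 2 → write 1, move ←, go to p3
p3 | 11[1]1221_   read 1 → write 1, move →, go to p2
p2 | 111[1]221_   read 1 → write 2, move ·, go to p0
p0 | 111[2]221_   read 2 → write 1, move →, go to p1
p1 | 1111[2]21_   read 2 → write 1, move ←, go to p3
p3 | 111[1]121_   read 1 → write 1, move →, go to p2
p2 | 1111[1]21_   read 1 → write 2, move ·, go to p0
p0 | 1111[2]21_   read 2 → write 1, move →, go to p1
p1 | 11111[2]1_   read 2 → write 1, move ←, go to p3
p3 | 1111[1]11_   read 1 → write 1, move →, go to p2
p2 | 11111[1]1_   read 1 → write 2, move ·, go to p0
p0 | 11111[2]1_   read 2 → write 1, move →, go to p1
p1 | 111111[1]_   read 1 → write 2, move ←, go to p2
p2 | 11111[1]2_   read 1 → write 2, move ·, go to p0
p0 | 11111[2]2_   read 2 → write 1, move →, go to p1
p1 | 111111[2]_   read 2 → write 1, move ←, go to p3
p3 | 11111[1]1_   read 1 → write 1, move →, go to p2
p2 | 111111[1]_   read 1 → write 2, move ·, go to p0
p0 | 111111[2]_   read 2 → write 1, move →, go to p1
p1 | 1111111[_]
No transition is defined for (p1, _); M halts in state p1.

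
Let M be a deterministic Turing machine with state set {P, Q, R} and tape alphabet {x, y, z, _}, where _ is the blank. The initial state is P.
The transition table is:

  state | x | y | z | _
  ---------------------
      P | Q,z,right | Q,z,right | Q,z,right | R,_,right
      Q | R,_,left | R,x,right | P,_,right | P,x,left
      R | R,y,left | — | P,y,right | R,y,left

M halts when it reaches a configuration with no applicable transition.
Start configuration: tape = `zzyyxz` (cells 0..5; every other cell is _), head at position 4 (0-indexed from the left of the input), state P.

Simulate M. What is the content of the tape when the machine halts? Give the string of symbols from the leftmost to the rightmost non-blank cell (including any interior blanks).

zzyyyzxy

P | zzyy[x]z__   read x → write z, move right, go to Q
Q | zzyyz[z]__   read z → write _, move right, go to P
P | zzyyz_[_]_   read _ → write _, move right, go to R
R | zzyyz__[_]   read _ → write y, move left, go to R
R | zzyyz_[_]y   read _ → write y, move left, go to R
R | zzyyz[_]yy   read _ → write y, move left, go to R
R | zzyy[z]yyy   read z → write y, move right, go to P
P | zzyyy[y]yy   read y → write z, move right, go to Q
Q | zzyyyz[y]y   read y → write x, move right, go to R
R | zzyyyzx[y]
The non-blank tape span at halt is zzyyyzxy.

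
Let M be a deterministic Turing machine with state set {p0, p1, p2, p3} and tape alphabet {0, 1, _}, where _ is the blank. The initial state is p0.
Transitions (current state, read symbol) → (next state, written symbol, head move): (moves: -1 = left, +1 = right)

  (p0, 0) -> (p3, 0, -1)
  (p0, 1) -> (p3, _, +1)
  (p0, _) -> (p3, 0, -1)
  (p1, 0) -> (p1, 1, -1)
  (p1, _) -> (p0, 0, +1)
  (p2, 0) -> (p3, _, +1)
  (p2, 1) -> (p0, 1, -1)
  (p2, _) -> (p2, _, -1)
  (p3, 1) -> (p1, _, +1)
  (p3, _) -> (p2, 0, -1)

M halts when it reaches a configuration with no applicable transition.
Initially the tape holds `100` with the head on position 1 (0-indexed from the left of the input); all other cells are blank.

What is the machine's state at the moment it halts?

p3

state=p0 head=1 tape=1[0]0   (p0,0)→(p3,0,-1)
state=p3 head=0 tape=[1]00   (p3,1)→(p1,_,+1)
state=p1 head=1 tape=_[0]0   (p1,0)→(p1,1,-1)
state=p1 head=0 tape=[_]10   (p1,_)→(p0,0,+1)
state=p0 head=1 tape=0[1]0   (p0,1)→(p3,_,+1)
state=p3 head=2 tape=0_[0]
No transition is defined for (p3, 0); M halts in state p3.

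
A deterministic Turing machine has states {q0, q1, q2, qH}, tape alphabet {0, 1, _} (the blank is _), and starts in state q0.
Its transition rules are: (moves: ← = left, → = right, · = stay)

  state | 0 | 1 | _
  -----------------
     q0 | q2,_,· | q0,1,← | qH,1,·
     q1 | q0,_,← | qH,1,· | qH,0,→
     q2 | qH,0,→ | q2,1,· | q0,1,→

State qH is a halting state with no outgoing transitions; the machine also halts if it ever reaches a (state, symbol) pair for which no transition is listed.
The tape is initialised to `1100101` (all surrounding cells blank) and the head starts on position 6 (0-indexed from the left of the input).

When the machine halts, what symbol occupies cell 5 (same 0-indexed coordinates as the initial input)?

1

state=q0 head=6 tape=_110010[1]   (q0,1)→(q0,1,←)
state=q0 head=5 tape=_11001[0]1   (q0,0)→(q2,_,·)
state=q2 head=5 tape=_11001[_]1   (q2,_)→(q0,1,→)
state=q0 head=6 tape=_110011[1]   (q0,1)→(q0,1,←)
state=q0 head=5 tape=_11001[1]1   (q0,1)→(q0,1,←)
state=q0 head=4 tape=_1100[1]11   (q0,1)→(q0,1,←)
state=q0 head=3 tape=_110[0]111   (q0,0)→(q2,_,·)
state=q2 head=3 tape=_110[_]111   (q2,_)→(q0,1,→)
state=q0 head=4 tape=_1101[1]11   (q0,1)→(q0,1,←)
state=q0 head=3 tape=_110[1]111   (q0,1)→(q0,1,←)
state=q0 head=2 tape=_11[0]1111   (q0,0)→(q2,_,·)
state=q2 head=2 tape=_11[_]1111   (q2,_)→(q0,1,→)
state=q0 head=3 tape=_111[1]111   (q0,1)→(q0,1,←)
state=q0 head=2 tape=_11[1]1111   (q0,1)→(q0,1,←)
state=q0 head=1 tape=_1[1]11111   (q0,1)→(q0,1,←)
state=q0 head=0 tape=_[1]111111   (q0,1)→(q0,1,←)
state=q0 head=-1 tape=[_]1111111   (q0,_)→(qH,1,·)
state=qH head=-1 tape=[1]1111111
Cell 5 holds 1 when M halts.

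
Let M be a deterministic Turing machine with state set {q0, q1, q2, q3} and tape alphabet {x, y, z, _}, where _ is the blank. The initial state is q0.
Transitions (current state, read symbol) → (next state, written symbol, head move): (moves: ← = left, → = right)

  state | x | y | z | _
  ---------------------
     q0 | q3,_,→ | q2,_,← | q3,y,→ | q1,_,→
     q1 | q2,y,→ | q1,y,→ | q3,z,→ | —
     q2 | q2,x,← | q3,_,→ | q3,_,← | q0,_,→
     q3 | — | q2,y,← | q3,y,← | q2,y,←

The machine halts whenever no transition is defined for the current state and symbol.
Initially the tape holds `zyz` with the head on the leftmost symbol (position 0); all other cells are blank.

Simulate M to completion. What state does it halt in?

state=q0 head=0 tape=[z]yz_   (q0,z)→(q3,y,→)
state=q3 head=1 tape=y[y]z_   (q3,y)→(q2,y,←)
state=q2 head=0 tape=[y]yz_   (q2,y)→(q3,_,→)
state=q3 head=1 tape=_[y]z_   (q3,y)→(q2,y,←)
state=q2 head=0 tape=[_]yz_   (q2,_)→(q0,_,→)
state=q0 head=1 tape=_[y]z_   (q0,y)→(q2,_,←)
state=q2 head=0 tape=[_]_z_   (q2,_)→(q0,_,→)
state=q0 head=1 tape=_[_]z_   (q0,_)→(q1,_,→)
state=q1 head=2 tape=__[z]_   (q1,z)→(q3,z,→)
state=q3 head=3 tape=__z[_]   (q3,_)→(q2,y,←)
state=q2 head=2 tape=__[z]y   (q2,z)→(q3,_,←)
state=q3 head=1 tape=_[_]_y   (q3,_)→(q2,y,←)
state=q2 head=0 tape=[_]y_y   (q2,_)→(q0,_,→)
state=q0 head=1 tape=_[y]_y   (q0,y)→(q2,_,←)
state=q2 head=0 tape=[_]__y   (q2,_)→(q0,_,→)
state=q0 head=1 tape=_[_]_y   (q0,_)→(q1,_,→)
state=q1 head=2 tape=__[_]y
No transition is defined for (q1, _); M halts in state q1.

q1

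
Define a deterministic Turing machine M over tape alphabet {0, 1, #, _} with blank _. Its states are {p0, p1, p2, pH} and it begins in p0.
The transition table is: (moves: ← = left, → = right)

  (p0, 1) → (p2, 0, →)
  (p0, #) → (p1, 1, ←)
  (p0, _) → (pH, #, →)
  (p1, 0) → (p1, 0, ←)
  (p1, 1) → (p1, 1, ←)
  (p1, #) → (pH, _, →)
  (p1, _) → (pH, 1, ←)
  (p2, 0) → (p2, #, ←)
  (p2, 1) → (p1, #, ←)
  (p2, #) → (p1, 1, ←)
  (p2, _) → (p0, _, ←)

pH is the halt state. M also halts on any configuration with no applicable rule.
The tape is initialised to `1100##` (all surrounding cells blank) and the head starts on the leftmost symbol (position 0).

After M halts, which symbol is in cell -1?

p0 | __[1]100##   read 1 → write 0, move →, go to p2
p2 | __0[1]00##   read 1 → write #, move ←, go to p1
p1 | __[0]#00##   read 0 → write 0, move ←, go to p1
p1 | _[_]0#00##   read _ → write 1, move ←, go to pH
pH | [_]10#00##
Cell -1 holds 1 when M halts.

1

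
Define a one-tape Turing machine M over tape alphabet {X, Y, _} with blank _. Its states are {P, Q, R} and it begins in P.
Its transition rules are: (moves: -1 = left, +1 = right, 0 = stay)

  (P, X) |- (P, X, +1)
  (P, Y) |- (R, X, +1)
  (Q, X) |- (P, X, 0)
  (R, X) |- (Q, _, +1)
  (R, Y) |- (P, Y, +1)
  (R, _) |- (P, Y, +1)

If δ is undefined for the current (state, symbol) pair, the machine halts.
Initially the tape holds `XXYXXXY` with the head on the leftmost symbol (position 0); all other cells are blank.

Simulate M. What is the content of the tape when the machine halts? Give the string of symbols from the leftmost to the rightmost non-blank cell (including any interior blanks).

state=P head=0 tape=[X]XYXXXY__   (P,X)→(P,X,+1)
state=P head=1 tape=X[X]YXXXY__   (P,X)→(P,X,+1)
state=P head=2 tape=XX[Y]XXXY__   (P,Y)→(R,X,+1)
state=R head=3 tape=XXX[X]XXY__   (R,X)→(Q,_,+1)
state=Q head=4 tape=XXX_[X]XY__   (Q,X)→(P,X,0)
state=P head=4 tape=XXX_[X]XY__   (P,X)→(P,X,+1)
state=P head=5 tape=XXX_X[X]Y__   (P,X)→(P,X,+1)
state=P head=6 tape=XXX_XX[Y]__   (P,Y)→(R,X,+1)
state=R head=7 tape=XXX_XXX[_]_   (R,_)→(P,Y,+1)
state=P head=8 tape=XXX_XXXY[_]
The non-blank tape span at halt is XXX_XXXY.

XXX_XXXY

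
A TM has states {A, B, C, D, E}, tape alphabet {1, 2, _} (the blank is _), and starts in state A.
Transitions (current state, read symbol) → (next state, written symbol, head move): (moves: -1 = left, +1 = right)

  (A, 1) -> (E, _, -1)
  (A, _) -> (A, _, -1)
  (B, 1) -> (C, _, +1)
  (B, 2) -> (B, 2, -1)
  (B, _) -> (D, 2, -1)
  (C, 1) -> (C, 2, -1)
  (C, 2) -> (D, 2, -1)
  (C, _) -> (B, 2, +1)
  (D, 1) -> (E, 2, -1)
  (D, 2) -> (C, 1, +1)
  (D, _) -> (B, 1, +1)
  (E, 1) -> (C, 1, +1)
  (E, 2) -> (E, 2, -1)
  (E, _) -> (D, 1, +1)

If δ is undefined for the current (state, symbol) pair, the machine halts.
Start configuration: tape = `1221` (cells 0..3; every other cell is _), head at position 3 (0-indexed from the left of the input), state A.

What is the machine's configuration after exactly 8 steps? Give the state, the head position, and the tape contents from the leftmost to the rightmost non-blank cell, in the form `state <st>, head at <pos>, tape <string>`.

state=A head=3 tape=_122[1]   (A,1)→(E,_,-1)
state=E head=2 tape=_12[2]_   (E,2)→(E,2,-1)
state=E head=1 tape=_1[2]2_   (E,2)→(E,2,-1)
state=E head=0 tape=_[1]22_   (E,1)→(C,1,+1)
state=C head=1 tape=_1[2]2_   (C,2)→(D,2,-1)
state=D head=0 tape=_[1]22_   (D,1)→(E,2,-1)
state=E head=-1 tape=[_]222_   (E,_)→(D,1,+1)
state=D head=0 tape=1[2]22_   (D,2)→(C,1,+1)
state=C head=1 tape=11[2]2_
After 8 steps: state C, head at 1, tape 1122.

state C, head at 1, tape 1122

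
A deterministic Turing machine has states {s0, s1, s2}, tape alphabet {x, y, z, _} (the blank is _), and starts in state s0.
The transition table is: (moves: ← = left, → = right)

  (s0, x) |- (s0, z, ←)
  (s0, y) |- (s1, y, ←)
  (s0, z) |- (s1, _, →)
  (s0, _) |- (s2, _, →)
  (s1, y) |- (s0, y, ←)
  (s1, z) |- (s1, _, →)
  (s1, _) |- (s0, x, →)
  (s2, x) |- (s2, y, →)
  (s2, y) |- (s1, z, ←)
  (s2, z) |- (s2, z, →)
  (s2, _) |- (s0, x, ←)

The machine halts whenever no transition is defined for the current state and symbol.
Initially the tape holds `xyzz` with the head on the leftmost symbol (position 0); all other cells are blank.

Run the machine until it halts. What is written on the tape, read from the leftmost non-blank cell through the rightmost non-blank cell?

xxyx

s0 | _[x]yzz____   read x → write z, move ←, go to s0
s0 | [_]zyzz____   read _ → write _, move →, go to s2
s2 | _[z]yzz____   read z → write z, move →, go to s2
s2 | _z[y]zz____   read y → write z, move ←, go to s1
s1 | _[z]zzz____   read z → write _, move →, go to s1
s1 | __[z]zz____   read z → write _, move →, go to s1
s1 | ___[z]z____   read z → write _, move →, go to s1
s1 | ____[z]____   read z → write _, move →, go to s1
s1 | _____[_]___   read _ → write x, move →, go to s0
s0 | _____x[_]__   read _ → write _, move →, go to s2
s2 | _____x_[_]_   read _ → write x, move ←, go to s0
s0 | _____x[_]x_   read _ → write _, move →, go to s2
s2 | _____x_[x]_   read x → write y, move →, go to s2
s2 | _____x_y[_]   read _ → write x, move ←, go to s0
s0 | _____x_[y]x   read y → write y, move ←, go to s1
s1 | _____x[_]yx   read _ → write x, move →, go to s0
s0 | _____xx[y]x   read y → write y, move ←, go to s1
s1 | _____x[x]yx
The non-blank tape span at halt is xxyx.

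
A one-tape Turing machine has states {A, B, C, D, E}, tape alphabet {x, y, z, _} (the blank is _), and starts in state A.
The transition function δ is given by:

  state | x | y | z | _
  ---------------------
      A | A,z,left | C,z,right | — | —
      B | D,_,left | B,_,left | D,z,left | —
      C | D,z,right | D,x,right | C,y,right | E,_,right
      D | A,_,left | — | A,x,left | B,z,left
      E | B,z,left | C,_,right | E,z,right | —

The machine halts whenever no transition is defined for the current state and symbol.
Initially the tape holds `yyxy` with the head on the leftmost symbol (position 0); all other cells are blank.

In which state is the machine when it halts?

A

state=A head=0 tape=[y]yxy   (A,y)→(C,z,right)
state=C head=1 tape=z[y]xy   (C,y)→(D,x,right)
state=D head=2 tape=zx[x]y   (D,x)→(A,_,left)
state=A head=1 tape=z[x]_y   (A,x)→(A,z,left)
state=A head=0 tape=[z]z_y
No transition is defined for (A, z); M halts in state A.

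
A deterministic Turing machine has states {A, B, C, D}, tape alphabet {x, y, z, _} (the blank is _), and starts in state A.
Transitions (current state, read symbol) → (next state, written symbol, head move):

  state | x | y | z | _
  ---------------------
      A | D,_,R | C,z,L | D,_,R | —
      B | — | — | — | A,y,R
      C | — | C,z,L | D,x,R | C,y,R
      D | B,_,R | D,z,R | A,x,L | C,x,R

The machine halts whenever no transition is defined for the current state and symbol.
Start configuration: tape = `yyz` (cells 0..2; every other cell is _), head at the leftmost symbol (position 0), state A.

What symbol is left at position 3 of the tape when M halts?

state=A head=0 tape=_[y]yz__   (A,y)→(C,z,L)
state=C head=-1 tape=[_]zyz__   (C,_)→(C,y,R)
state=C head=0 tape=y[z]yz__   (C,z)→(D,x,R)
state=D head=1 tape=yx[y]z__   (D,y)→(D,z,R)
state=D head=2 tape=yxz[z]__   (D,z)→(A,x,L)
state=A head=1 tape=yx[z]x__   (A,z)→(D,_,R)
state=D head=2 tape=yx_[x]__   (D,x)→(B,_,R)
state=B head=3 tape=yx__[_]_   (B,_)→(A,y,R)
state=A head=4 tape=yx__y[_]
Cell 3 holds y when M halts.

y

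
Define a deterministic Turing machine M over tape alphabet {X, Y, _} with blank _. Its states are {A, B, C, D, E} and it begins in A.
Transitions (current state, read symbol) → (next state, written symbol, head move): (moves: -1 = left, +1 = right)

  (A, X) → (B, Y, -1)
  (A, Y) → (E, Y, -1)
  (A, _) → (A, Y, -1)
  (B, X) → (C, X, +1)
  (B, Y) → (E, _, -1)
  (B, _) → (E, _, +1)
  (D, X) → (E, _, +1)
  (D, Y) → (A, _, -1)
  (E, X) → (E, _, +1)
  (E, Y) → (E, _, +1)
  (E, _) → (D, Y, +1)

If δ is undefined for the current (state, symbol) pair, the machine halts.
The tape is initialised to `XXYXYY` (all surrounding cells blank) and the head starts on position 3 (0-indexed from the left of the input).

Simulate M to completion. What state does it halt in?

D

state=A head=3 tape=XXY[X]YY   (A,X)→(B,Y,-1)
state=B head=2 tape=XX[Y]YYY   (B,Y)→(E,_,-1)
state=E head=1 tape=X[X]_YYY   (E,X)→(E,_,+1)
state=E head=2 tape=X_[_]YYY   (E,_)→(D,Y,+1)
state=D head=3 tape=X_Y[Y]YY   (D,Y)→(A,_,-1)
state=A head=2 tape=X_[Y]_YY   (A,Y)→(E,Y,-1)
state=E head=1 tape=X[_]Y_YY   (E,_)→(D,Y,+1)
state=D head=2 tape=XY[Y]_YY   (D,Y)→(A,_,-1)
state=A head=1 tape=X[Y]__YY   (A,Y)→(E,Y,-1)
state=E head=0 tape=[X]Y__YY   (E,X)→(E,_,+1)
state=E head=1 tape=_[Y]__YY   (E,Y)→(E,_,+1)
state=E head=2 tape=__[_]_YY   (E,_)→(D,Y,+1)
state=D head=3 tape=__Y[_]YY
No transition is defined for (D, _); M halts in state D.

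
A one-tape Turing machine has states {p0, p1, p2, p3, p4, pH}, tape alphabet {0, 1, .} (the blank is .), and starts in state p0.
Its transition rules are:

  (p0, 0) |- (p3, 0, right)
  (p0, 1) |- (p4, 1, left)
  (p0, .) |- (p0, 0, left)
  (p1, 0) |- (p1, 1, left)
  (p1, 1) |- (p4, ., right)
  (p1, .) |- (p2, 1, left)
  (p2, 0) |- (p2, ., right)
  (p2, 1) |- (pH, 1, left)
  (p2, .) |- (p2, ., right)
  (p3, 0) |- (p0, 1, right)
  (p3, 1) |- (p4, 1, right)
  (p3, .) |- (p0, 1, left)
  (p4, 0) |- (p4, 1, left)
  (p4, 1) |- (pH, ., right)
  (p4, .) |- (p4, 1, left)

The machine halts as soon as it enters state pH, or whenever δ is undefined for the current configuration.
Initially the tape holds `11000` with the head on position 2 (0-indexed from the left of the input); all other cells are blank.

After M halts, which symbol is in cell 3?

state=p0 head=2 tape=11[0]00..   (p0,0)→(p3,0,right)
state=p3 head=3 tape=110[0]0..   (p3,0)→(p0,1,right)
state=p0 head=4 tape=1101[0]..   (p0,0)→(p3,0,right)
state=p3 head=5 tape=11010[.].   (p3,.)→(p0,1,left)
state=p0 head=4 tape=1101[0]1.   (p0,0)→(p3,0,right)
state=p3 head=5 tape=11010[1].   (p3,1)→(p4,1,right)
state=p4 head=6 tape=110101[.]   (p4,.)→(p4,1,left)
state=p4 head=5 tape=11010[1]1   (p4,1)→(pH,.,right)
state=pH head=6 tape=11010.[1]
Cell 3 holds 1 when M halts.

1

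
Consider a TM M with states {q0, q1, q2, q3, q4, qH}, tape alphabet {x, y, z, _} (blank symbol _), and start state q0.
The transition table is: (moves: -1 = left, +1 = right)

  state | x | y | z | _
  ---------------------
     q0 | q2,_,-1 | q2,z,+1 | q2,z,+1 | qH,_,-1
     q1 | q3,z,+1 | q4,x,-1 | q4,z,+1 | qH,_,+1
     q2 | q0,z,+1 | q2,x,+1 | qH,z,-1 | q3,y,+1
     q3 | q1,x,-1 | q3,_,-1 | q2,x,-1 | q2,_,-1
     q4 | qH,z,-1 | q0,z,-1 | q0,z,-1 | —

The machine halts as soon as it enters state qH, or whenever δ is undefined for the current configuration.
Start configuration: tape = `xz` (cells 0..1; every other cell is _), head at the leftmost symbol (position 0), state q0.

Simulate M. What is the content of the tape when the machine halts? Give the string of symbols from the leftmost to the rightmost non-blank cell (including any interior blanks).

state=q0 head=0 tape=_[x]z_   (q0,x)→(q2,_,-1)
state=q2 head=-1 tape=[_]_z_   (q2,_)→(q3,y,+1)
state=q3 head=0 tape=y[_]z_   (q3,_)→(q2,_,-1)
state=q2 head=-1 tape=[y]_z_   (q2,y)→(q2,x,+1)
state=q2 head=0 tape=x[_]z_   (q2,_)→(q3,y,+1)
state=q3 head=1 tape=xy[z]_   (q3,z)→(q2,x,-1)
state=q2 head=0 tape=x[y]x_   (q2,y)→(q2,x,+1)
state=q2 head=1 tape=xx[x]_   (q2,x)→(q0,z,+1)
state=q0 head=2 tape=xxz[_]   (q0,_)→(qH,_,-1)
state=qH head=1 tape=xx[z]_
The non-blank tape span at halt is xxz.

xxz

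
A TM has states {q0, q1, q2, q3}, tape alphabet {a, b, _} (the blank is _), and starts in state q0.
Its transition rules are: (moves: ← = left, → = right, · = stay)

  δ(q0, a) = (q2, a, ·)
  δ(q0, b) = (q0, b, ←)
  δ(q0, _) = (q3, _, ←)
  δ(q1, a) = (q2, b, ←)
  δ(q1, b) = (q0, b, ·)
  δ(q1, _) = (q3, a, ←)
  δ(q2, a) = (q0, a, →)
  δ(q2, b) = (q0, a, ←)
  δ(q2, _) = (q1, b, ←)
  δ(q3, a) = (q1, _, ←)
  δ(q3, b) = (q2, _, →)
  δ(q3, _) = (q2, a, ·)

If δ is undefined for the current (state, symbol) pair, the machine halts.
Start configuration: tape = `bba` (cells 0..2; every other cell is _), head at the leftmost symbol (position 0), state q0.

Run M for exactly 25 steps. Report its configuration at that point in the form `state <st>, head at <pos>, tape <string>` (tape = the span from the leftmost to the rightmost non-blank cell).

state=q0 head=0 tape=_______[b]ba   (q0,b)→(q0,b,←)
state=q0 head=-1 tape=______[_]bba   (q0,_)→(q3,_,←)
state=q3 head=-2 tape=_____[_]_bba   (q3,_)→(q2,a,·)
state=q2 head=-2 tape=_____[a]_bba   (q2,a)→(q0,a,→)
state=q0 head=-1 tape=_____a[_]bba   (q0,_)→(q3,_,←)
state=q3 head=-2 tape=_____[a]_bba   (q3,a)→(q1,_,←)
state=q1 head=-3 tape=____[_]__bba   (q1,_)→(q3,a,←)
state=q3 head=-4 tape=___[_]a__bba   (q3,_)→(q2,a,·)
state=q2 head=-4 tape=___[a]a__bba   (q2,a)→(q0,a,→)
state=q0 head=-3 tape=___a[a]__bba   (q0,a)→(q2,a,·)
state=q2 head=-3 tape=___a[a]__bba   (q2,a)→(q0,a,→)
state=q0 head=-2 tape=___aa[_]_bba   (q0,_)→(q3,_,←)
state=q3 head=-3 tape=___a[a]__bba   (q3,a)→(q1,_,←)
state=q1 head=-4 tape=___[a]___bba   (q1,a)→(q2,b,←)
state=q2 head=-5 tape=__[_]b___bba   (q2,_)→(q1,b,←)
state=q1 head=-6 tape=_[_]bb___bba   (q1,_)→(q3,a,←)
state=q3 head=-7 tape=[_]abb___bba   (q3,_)→(q2,a,·)
state=q2 head=-7 tape=[a]abb___bba   (q2,a)→(q0,a,→)
state=q0 head=-6 tape=a[a]bb___bba   (q0,a)→(q2,a,·)
state=q2 head=-6 tape=a[a]bb___bba   (q2,a)→(q0,a,→)
state=q0 head=-5 tape=aa[b]b___bba   (q0,b)→(q0,b,←)
state=q0 head=-6 tape=a[a]bb___bba   (q0,a)→(q2,a,·)
state=q2 head=-6 tape=a[a]bb___bba   (q2,a)→(q0,a,→)
state=q0 head=-5 tape=aa[b]b___bba   (q0,b)→(q0,b,←)
state=q0 head=-6 tape=a[a]bb___bba   (q0,a)→(q2,a,·)
state=q2 head=-6 tape=a[a]bb___bba
After 25 steps: state q2, head at -6, tape aabb___bba.

state q2, head at -6, tape aabb___bba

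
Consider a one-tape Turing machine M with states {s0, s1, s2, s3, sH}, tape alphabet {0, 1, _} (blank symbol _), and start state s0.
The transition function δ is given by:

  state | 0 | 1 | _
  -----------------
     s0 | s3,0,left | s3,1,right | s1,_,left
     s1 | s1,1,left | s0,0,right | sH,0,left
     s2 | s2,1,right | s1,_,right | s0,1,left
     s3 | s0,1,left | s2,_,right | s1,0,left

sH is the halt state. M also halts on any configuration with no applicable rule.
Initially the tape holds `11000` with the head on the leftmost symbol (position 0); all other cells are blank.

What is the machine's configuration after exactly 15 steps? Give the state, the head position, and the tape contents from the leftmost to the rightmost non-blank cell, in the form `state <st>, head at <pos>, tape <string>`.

state s3, head at 5, tape 1_101_1

s0 | [1]1000__   read 1 → write 1, move right, go to s3
s3 | 1[1]000__   read 1 → write _, move right, go to s2
s2 | 1_[0]00__   read 0 → write 1, move right, go to s2
s2 | 1_1[0]0__   read 0 → write 1, move right, go to s2
s2 | 1_11[0]__   read 0 → write 1, move right, go to s2
s2 | 1_111[_]_   read _ → write 1, move left, go to s0
s0 | 1_11[1]1_   read 1 → write 1, move right, go to s3
s3 | 1_111[1]_   read 1 → write _, move right, go to s2
s2 | 1_111_[_]   read _ → write 1, move left, go to s0
s0 | 1_111[_]1   read _ → write _, move left, go to s1
s1 | 1_11[1]_1   read 1 → write 0, move right, go to s0
s0 | 1_110[_]1   read _ → write _, move left, go to s1
s1 | 1_11[0]_1   read 0 → write 1, move left, go to s1
s1 | 1_1[1]1_1   read 1 → write 0, move right, go to s0
s0 | 1_10[1]_1   read 1 → write 1, move right, go to s3
s3 | 1_101[_]1
After 15 steps: state s3, head at 5, tape 1_101_1.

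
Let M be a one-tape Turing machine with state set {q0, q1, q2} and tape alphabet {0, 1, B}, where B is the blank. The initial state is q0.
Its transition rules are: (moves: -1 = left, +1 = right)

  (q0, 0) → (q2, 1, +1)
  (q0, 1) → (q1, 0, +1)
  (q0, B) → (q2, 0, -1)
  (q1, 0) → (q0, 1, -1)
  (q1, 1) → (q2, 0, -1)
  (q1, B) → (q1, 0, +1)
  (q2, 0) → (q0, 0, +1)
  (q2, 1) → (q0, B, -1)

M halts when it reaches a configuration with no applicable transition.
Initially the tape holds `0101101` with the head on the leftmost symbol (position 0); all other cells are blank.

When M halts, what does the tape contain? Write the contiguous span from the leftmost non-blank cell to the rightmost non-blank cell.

0000001

q0 | [0]101101B   read 0 → write 1, move +1, go to q2
q2 | 1[1]01101B   read 1 → write B, move -1, go to q0
q0 | [1]B01101B   read 1 → write 0, move +1, go to q1
q1 | 0[B]01101B   read B → write 0, move +1, go to q1
q1 | 00[0]1101B   read 0 → write 1, move -1, go to q0
q0 | 0[0]11101B   read 0 → write 1, move +1, go to q2
q2 | 01[1]1101B   read 1 → write B, move -1, go to q0
q0 | 0[1]B1101B   read 1 → write 0, move +1, go to q1
q1 | 00[B]1101B   read B → write 0, move +1, go to q1
q1 | 000[1]101B   read 1 → write 0, move -1, go to q2
q2 | 00[0]0101B   read 0 → write 0, move +1, go to q0
q0 | 000[0]101B   read 0 → write 1, move +1, go to q2
q2 | 0001[1]01B   read 1 → write B, move -1, go to q0
q0 | 000[1]B01B   read 1 → write 0, move +1, go to q1
q1 | 0000[B]01B   read B → write 0, move +1, go to q1
q1 | 00000[0]1B   read 0 → write 1, move -1, go to q0
q0 | 0000[0]11B   read 0 → write 1, move +1, go to q2
q2 | 00001[1]1B   read 1 → write B, move -1, go to q0
q0 | 0000[1]B1B   read 1 → write 0, move +1, go to q1
q1 | 00000[B]1B   read B → write 0, move +1, go to q1
q1 | 000000[1]B   read 1 → write 0, move -1, go to q2
q2 | 00000[0]0B   read 0 → write 0, move +1, go to q0
q0 | 000000[0]B   read 0 → write 1, move +1, go to q2
q2 | 0000001[B]
The non-blank tape span at halt is 0000001.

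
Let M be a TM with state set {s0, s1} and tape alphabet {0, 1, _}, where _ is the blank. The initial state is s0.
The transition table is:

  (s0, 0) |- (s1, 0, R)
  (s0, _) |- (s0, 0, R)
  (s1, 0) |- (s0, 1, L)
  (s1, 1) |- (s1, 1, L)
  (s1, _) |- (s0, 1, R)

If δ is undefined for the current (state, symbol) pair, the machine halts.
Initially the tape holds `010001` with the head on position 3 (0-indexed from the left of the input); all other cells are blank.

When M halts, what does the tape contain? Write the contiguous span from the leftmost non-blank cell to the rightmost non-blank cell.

011111

state=s0 head=3 tape=010[0]01   (s0,0)→(s1,0,R)
state=s1 head=4 tape=0100[0]1   (s1,0)→(s0,1,L)
state=s0 head=3 tape=010[0]11   (s0,0)→(s1,0,R)
state=s1 head=4 tape=0100[1]1   (s1,1)→(s1,1,L)
state=s1 head=3 tape=010[0]11   (s1,0)→(s0,1,L)
state=s0 head=2 tape=01[0]111   (s0,0)→(s1,0,R)
state=s1 head=3 tape=010[1]11   (s1,1)→(s1,1,L)
state=s1 head=2 tape=01[0]111   (s1,0)→(s0,1,L)
state=s0 head=1 tape=0[1]1111
The non-blank tape span at halt is 011111.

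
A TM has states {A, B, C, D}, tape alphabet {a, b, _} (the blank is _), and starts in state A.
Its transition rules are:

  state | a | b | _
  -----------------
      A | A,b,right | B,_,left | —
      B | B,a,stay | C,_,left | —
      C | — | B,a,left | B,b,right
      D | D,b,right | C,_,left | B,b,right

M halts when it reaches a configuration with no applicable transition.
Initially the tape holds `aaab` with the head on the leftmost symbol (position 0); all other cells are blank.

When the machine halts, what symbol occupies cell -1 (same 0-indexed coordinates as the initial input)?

state=A head=0 tape=_[a]aab   (A,a)→(A,b,right)
state=A head=1 tape=_b[a]ab   (A,a)→(A,b,right)
state=A head=2 tape=_bb[a]b   (A,a)→(A,b,right)
state=A head=3 tape=_bbb[b]   (A,b)→(B,_,left)
state=B head=2 tape=_bb[b]_   (B,b)→(C,_,left)
state=C head=1 tape=_b[b]__   (C,b)→(B,a,left)
state=B head=0 tape=_[b]a__   (B,b)→(C,_,left)
state=C head=-1 tape=[_]_a__   (C,_)→(B,b,right)
state=B head=0 tape=b[_]a__
Cell -1 holds b when M halts.

b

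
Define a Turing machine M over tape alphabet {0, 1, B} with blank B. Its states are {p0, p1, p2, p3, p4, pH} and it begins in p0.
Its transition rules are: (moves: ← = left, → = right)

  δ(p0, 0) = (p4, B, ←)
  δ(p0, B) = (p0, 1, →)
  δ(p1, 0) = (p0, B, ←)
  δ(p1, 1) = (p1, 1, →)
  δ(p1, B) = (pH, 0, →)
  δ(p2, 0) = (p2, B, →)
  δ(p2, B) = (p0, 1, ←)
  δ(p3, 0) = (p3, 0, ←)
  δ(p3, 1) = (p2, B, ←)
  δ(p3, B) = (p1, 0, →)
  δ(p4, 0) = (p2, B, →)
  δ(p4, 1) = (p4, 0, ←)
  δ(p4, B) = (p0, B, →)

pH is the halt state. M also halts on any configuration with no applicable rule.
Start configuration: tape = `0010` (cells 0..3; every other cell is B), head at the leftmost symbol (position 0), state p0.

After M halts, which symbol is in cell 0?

1

p0 | B[0]010   read 0 → write B, move ←, go to p4
p4 | [B]B010   read B → write B, move →, go to p0
p0 | B[B]010   read B → write 1, move →, go to p0
p0 | B1[0]10   read 0 → write B, move ←, go to p4
p4 | B[1]B10   read 1 → write 0, move ←, go to p4
p4 | [B]0B10   read B → write B, move →, go to p0
p0 | B[0]B10   read 0 → write B, move ←, go to p4
p4 | [B]BB10   read B → write B, move →, go to p0
p0 | B[B]B10   read B → write 1, move →, go to p0
p0 | B1[B]10   read B → write 1, move →, go to p0
p0 | B11[1]0
Cell 0 holds 1 when M halts.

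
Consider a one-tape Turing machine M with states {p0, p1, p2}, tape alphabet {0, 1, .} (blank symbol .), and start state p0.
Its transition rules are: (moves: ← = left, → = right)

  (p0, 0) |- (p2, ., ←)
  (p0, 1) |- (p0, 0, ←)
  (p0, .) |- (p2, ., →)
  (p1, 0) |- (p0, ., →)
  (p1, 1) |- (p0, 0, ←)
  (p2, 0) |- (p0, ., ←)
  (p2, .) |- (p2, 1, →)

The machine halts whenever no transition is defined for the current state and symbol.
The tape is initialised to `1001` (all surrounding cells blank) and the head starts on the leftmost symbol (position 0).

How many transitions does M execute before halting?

27

state=p0 head=0 tape=.[1]001   (p0,1)→(p0,0,←)
state=p0 head=-1 tape=[.]0001   (p0,.)→(p2,.,→)
state=p2 head=0 tape=.[0]001   (p2,0)→(p0,.,←)
state=p0 head=-1 tape=[.].001   (p0,.)→(p2,.,→)
state=p2 head=0 tape=.[.]001   (p2,.)→(p2,1,→)
state=p2 head=1 tape=.1[0]01   (p2,0)→(p0,.,←)
state=p0 head=0 tape=.[1].01   (p0,1)→(p0,0,←)
state=p0 head=-1 tape=[.]0.01   (p0,.)→(p2,.,→)
state=p2 head=0 tape=.[0].01   (p2,0)→(p0,.,←)
state=p0 head=-1 tape=[.]..01   (p0,.)→(p2,.,→)
state=p2 head=0 tape=.[.].01   (p2,.)→(p2,1,→)
state=p2 head=1 tape=.1[.]01   (p2,.)→(p2,1,→)
state=p2 head=2 tape=.11[0]1   (p2,0)→(p0,.,←)
state=p0 head=1 tape=.1[1].1   (p0,1)→(p0,0,←)
state=p0 head=0 tape=.[1]0.1   (p0,1)→(p0,0,←)
state=p0 head=-1 tape=[.]00.1   (p0,.)→(p2,.,→)
state=p2 head=0 tape=.[0]0.1   (p2,0)→(p0,.,←)
state=p0 head=-1 tape=[.].0.1   (p0,.)→(p2,.,→)
state=p2 head=0 tape=.[.]0.1   (p2,.)→(p2,1,→)
state=p2 head=1 tape=.1[0].1   (p2,0)→(p0,.,←)
state=p0 head=0 tape=.[1]..1   (p0,1)→(p0,0,←)
state=p0 head=-1 tape=[.]0..1   (p0,.)→(p2,.,→)
state=p2 head=0 tape=.[0]..1   (p2,0)→(p0,.,←)
state=p0 head=-1 tape=[.]...1   (p0,.)→(p2,.,→)
state=p2 head=0 tape=.[.]..1   (p2,.)→(p2,1,→)
state=p2 head=1 tape=.1[.].1   (p2,.)→(p2,1,→)
state=p2 head=2 tape=.11[.]1   (p2,.)→(p2,1,→)
state=p2 head=3 tape=.111[1]
M halts after 27 transitions.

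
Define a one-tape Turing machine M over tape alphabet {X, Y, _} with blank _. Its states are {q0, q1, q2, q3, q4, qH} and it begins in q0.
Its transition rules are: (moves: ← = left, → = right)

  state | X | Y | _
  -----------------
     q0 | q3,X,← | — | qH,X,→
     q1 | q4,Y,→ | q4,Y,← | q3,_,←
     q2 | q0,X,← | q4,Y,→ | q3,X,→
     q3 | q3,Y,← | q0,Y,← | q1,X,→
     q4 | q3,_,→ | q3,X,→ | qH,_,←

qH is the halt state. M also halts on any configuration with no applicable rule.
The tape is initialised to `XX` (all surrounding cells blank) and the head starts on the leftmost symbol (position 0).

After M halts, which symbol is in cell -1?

q0 | _[X]X__   read X → write X, move ←, go to q3
q3 | [_]XX__   read _ → write X, move →, go to q1
q1 | X[X]X__   read X → write Y, move →, go to q4
q4 | XY[X]__   read X → write _, move →, go to q3
q3 | XY_[_]_   read _ → write X, move →, go to q1
q1 | XY_X[_]   read _ → write _, move ←, go to q3
q3 | XY_[X]_   read X → write Y, move ←, go to q3
q3 | XY[_]Y_   read _ → write X, move →, go to q1
q1 | XYX[Y]_   read Y → write Y, move ←, go to q4
q4 | XY[X]Y_   read X → write _, move →, go to q3
q3 | XY_[Y]_   read Y → write Y, move ←, go to q0
q0 | XY[_]Y_   read _ → write X, move →, go to qH
qH | XYX[Y]_
Cell -1 holds X when M halts.

X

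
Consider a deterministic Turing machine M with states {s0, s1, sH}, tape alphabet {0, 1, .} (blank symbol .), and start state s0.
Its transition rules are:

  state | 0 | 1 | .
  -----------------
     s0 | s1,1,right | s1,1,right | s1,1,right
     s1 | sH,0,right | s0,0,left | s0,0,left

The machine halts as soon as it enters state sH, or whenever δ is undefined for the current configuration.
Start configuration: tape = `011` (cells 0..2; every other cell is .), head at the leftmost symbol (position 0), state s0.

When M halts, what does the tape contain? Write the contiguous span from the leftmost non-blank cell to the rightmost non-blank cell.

101

s0 | [0]11   read 0 → write 1, move right, go to s1
s1 | 1[1]1   read 1 → write 0, move left, go to s0
s0 | [1]01   read 1 → write 1, move right, go to s1
s1 | 1[0]1   read 0 → write 0, move right, go to sH
sH | 10[1]
The non-blank tape span at halt is 101.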